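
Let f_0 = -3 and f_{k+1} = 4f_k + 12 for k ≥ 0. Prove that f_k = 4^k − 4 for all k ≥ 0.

Base case: f_0 = -3, and 4^0 − 4 = 1 − 4 = -3.
Assume f_m = 4^m − 4 for some m ≥ 0.
Then f_{m+1} = 4f_m + 12 = 4·(4^m − 4) + 12 = 4^{m+1} − 16 + 12 = 4^{m+1} − 4.
By induction, f_k = 4^k − 4 for all k ≥ 0.

f_k = 4^k − 4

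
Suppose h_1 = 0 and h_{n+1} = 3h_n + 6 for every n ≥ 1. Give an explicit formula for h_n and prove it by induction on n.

Claim: h_n = 3^n − 3.

Base case: h_1 = 0, and 3^1 − 3 = 3 − 3 = 0.
Assume h_m = 3^m − 3 for some m ≥ 1.
Then h_{m+1} = 3h_m + 6 = 3·(3^m − 3) + 6 = 3^{m+1} − 9 + 6 = 3^{m+1} − 3.
This completes the inductive step, so h_n = 3^n − 3 for all n ≥ 1.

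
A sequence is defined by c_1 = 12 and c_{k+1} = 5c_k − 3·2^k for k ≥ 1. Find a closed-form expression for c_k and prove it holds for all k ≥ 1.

Claim: c_k = 2·5^k + 2^k.

Base case: c_1 = 12, and 2·5^1 + 2^1 = 10 + 2 = 12.
Assume c_m = 2·5^m + 2^m for some m ≥ 1.
Then c_{m+1} = 5c_m − 3·2^m = 5·(2·5^m + 2^m) − 3·2^m = 2·5^{m+1} + 5·2^m − 3·2^m = 2·5^{m+1} + 2·2^m = 2·5^{m+1} + 2^{m+1}.
Hence c_k = 2·5^k + 2^k for every k ≥ 1, by induction.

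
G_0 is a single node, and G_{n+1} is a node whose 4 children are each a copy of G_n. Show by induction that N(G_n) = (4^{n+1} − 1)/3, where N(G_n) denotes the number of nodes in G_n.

Base case: N(G_0) = 1, and (4^{0+1} − 1)/3 = 1.
Assume N(G_m) = (4^{m+1} − 1)/3.
Then N(G_{m+1}) = 1 + 4N(G_m) = 1 + 4·(4^{m+1} − 1)/3 = 1 + (4^{m+2} − 4)/3 = (3 + 4^{m+2} − 4)/3 = (4^{m+2} − 1)/3.
This completes the inductive step, so N(G_n) = (4^{n+1} − 1)/3 for all n ≥ 0.

N(G_n) = (4^{n+1} − 1)/3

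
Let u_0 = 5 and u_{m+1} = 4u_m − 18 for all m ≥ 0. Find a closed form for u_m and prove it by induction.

Claim: u_m = -4^m + 6.

Base case: u_0 = 5, and -4^0 + 6 = -1 + 6 = 5.
Assume u_r = -4^r + 6 for some r ≥ 0.
Then u_{r+1} = 4u_r − 18 = 4·(-4^r + 6) − 18 = -4^{r+1} + 24 − 18 = -4^{r+1} + 6.
Hence u_m = -4^m + 6 for every m ≥ 0, by induction.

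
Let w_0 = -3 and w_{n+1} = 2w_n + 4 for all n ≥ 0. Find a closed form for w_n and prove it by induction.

Claim: w_n = 2^n − 4.

Base case: w_0 = -3, and 2^0 − 4 = 1 − 4 = -3.
Assume w_j = 2^j − 4 for some j ≥ 0.
Then w_{j+1} = 2w_j + 4 = 2·(2^j − 4) + 4 = 2^{j+1} − 8 + 4 = 2^{j+1} − 4.
By induction, w_n = 2^n − 4 for all n ≥ 0.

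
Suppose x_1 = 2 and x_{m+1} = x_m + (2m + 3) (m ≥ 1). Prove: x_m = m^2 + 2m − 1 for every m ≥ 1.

Base case: x_1 = 2, and 1^2 + 2·1 − 1 = 2.
Assume x_k = k^2 + 2k − 1.
Then x_{k+1} = x_k + (2k + 3) = (k^2 + 2k − 1) + (2k + 3) = k^2 + 4k + 2,
and (k+1)^2 + 2·(k+1) − 1 = k^2 + 4k + 2.
By induction, x_m = m^2 + 2m − 1 for all m ≥ 1.

x_m = m^2 + 2m − 1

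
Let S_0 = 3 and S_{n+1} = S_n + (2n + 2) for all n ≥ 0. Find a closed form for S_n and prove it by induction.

Claim: S_n = n^2 + n + 3.

Base case: S_0 = 3, and 0^2 + 0 + 3 = 3.
Assume S_m = m^2 + m + 3.
Then S_{m+1} = S_m + (2m + 2) = (m^2 + m + 3) + (2m + 2) = m^2 + 3m + 5,
and (m+1)^2 + (m+1) + 3 = m^2 + 3m + 5.
This completes the inductive step, so S_n = n^2 + n + 3 for all n ≥ 0.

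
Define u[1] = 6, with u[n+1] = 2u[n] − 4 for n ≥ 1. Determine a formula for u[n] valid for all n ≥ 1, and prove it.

Claim: u[n] = 2^n + 4.

Base case: u[1] = 6, and 2^1 + 4 = 2 + 4 = 6.
Assume u[j] = 2^j + 4 for some j ≥ 1.
Then u[j+1] = 2u[j] − 4 = 2·(2^j + 4) − 4 = 2^{j+1} + 8 − 4 = 2^{j+1} + 4.
So the formula holds for j+1, and by induction u[n] = 2^n + 4 for all n ≥ 1.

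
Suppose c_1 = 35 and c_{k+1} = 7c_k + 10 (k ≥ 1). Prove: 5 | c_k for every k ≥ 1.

Base case: c_1 = 35 = 5·7, so 5 | c_1.
Assume 5 | c_r, so c_r = 5t for some integer t.
Then c_{r+1} = 7c_r + 10 = 7·(5t) + 10 = 5(7t + 2), so 5 | c_{r+1}.
This completes the inductive step, so 5 | c_k for all k ≥ 1.

5 | c_k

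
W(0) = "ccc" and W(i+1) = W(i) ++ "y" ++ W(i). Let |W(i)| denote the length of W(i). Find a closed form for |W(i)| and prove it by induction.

Claim: |W(i)| = 2^{i+2} − 1.

Base case: |W(0)| = 3, and 2^{0+2} − 1 = 3.
Assume |W(m)| = 2^{m+2} − 1.
Then |W(m+1)| = |W(m)| + 1 + |W(m)| = 2|W(m)| + 1 = 2(2^{m+2} − 1) + 1 = 2^{m+3} − 2 + 1 = 2^{m+3} − 1.
This completes the inductive step, so |W(i)| = 2^{i+2} − 1 for all i ≥ 0.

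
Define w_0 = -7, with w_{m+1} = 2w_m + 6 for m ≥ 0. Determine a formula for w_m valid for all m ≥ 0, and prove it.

Claim: w_m = -2^m − 6.

Base case: w_0 = -7, and -2^0 − 6 = -1 − 6 = -7.
Assume w_k = -2^k − 6 for some k ≥ 0.
Then w_{k+1} = 2w_k + 6 = 2·(-2^k − 6) + 6 = -2^{k+1} − 12 + 6 = -2^{k+1} − 6.
This completes the inductive step, so w_m = -2^m − 6 for all m ≥ 0.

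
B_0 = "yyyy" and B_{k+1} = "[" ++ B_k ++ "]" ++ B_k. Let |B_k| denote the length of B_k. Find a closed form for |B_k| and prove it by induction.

Claim: |B_k| = 6·2^k − 2.

Base case: |B_0| = 4, and 6·2^0 − 2 = 4.
Assume |B_r| = 6·2^r − 2.
Then |B_{r+1}| = 1 + |B_r| + 1 + |B_r| = 2|B_r| + 2 = 2(6·2^r − 2) + 2 = 6·2^{r+1} − 4 + 2 = 6·2^{r+1} − 2.
By induction, |B_k| = 6·2^k − 2 for all k ≥ 0.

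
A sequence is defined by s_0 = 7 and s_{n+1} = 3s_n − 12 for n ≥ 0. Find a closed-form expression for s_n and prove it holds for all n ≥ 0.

Claim: s_n = 3^n + 6.

Base case: s_0 = 7, and 3^0 + 6 = 1 + 6 = 7.
Assume s_m = 3^m + 6 for some m ≥ 0.
Then s_{m+1} = 3s_m − 12 = 3·(3^m + 6) − 12 = 3^{m+1} + 18 − 12 = 3^{m+1} + 6.
Hence s_n = 3^n + 6 for every n ≥ 0, by induction.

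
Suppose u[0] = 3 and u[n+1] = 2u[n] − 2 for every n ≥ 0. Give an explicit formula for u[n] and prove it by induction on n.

Claim: u[n] = 2^n + 2.

Base case: u[0] = 3, and 2^0 + 2 = 1 + 2 = 3.
Assume u[j] = 2^j + 2 for some j ≥ 0.
Then u[j+1] = 2u[j] − 2 = 2·(2^j + 2) − 2 = 2^{j+1} + 4 − 2 = 2^{j+1} + 2.
Hence u[n] = 2^n + 2 for every n ≥ 0, by induction.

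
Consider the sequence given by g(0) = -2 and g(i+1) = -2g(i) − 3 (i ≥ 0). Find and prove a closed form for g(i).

Claim: g(i) = -(-2)^i − 1.

Base case: g(0) = -2, and -(-2)^0 − 1 = -1 − 1 = -2.
Assume g(m) = -(-2)^m − 1 for some m ≥ 0.
Then g(m+1) = -2g(m) − 3 = -2·(-(-2)^m − 1) − 3 = 2·(-2)^m + 2 − 3 = -(-2)^{m+1} − 1.
Hence g(i) = -(-2)^i − 1 for every i ≥ 0, by induction.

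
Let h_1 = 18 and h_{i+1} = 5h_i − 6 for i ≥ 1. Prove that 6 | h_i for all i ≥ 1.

Base case: h_1 = 18 = 6·3, so 6 | h_1.
Assume 6 | h_r, so h_r = 6t for some integer t.
Then h_{r+1} = 5h_r − 6 = 5·(6t) − 6 = 6(5t − 1), so 6 | h_{r+1}.
Hence 6 | h_i for every i ≥ 1, by induction.

6 | h_i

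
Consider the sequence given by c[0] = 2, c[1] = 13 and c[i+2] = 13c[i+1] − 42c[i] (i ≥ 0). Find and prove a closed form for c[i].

Claim: c[i] = 7^i + 6^i.

Base cases: c[0] = 2 and 7^0 + 6^0 = 2; c[1] = 13 and 7^1 + 6^1 = 13.
Assume c[j] = 7^j + 6^j for all 0 ≤ j ≤ m, where m ≥ 1.
Then c[m+1] = 13c[m] − 42c[m−1] = 13·(7^m + 6^m) − 42·(7^{m−1} + 6^{m−1}) = (13·7 − 42)7^{m−1} + (13·6 − 42)6^{m−1} = 49·7^{m−1} + 36·6^{m−1} = 7^{m+1} + 6^{m+1}.
So the formula holds for m+1, and by strong induction c[i] = 7^i + 6^i for all i ≥ 0.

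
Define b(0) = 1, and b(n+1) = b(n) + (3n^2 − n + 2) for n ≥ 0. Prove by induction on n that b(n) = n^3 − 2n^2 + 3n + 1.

Base case: b(0) = 1, and 0^3 − 2·0^2 + 3·0 + 1 = 1.
Assume b(m) = m^3 − 2m^2 + 3m + 1.
Then b(m+1) = b(m) + (3m^2 − m + 2) = (m^3 − 2m^2 + 3m + 1) + (3m^2 − m + 2) = m^3 + m^2 + 2m + 3,
and (m+1)^3 − 2·(m+1)^2 + 3·(m+1) + 1 = m^3 + m^2 + 2m + 3.
By induction, b(n) = n^3 − 2n^2 + 3n + 1 for all n ≥ 0.

b(n) = n^3 − 2n^2 + 3n + 1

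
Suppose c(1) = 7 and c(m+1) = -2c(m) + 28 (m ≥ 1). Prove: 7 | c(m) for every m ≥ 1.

Base case: c(1) = 7 = 7·1, so 7 | c(1).
Assume 7 | c(j), so c(j) = 7t for some integer t.
Then c(j+1) = -2c(j) + 28 = -2·(7t) + 28 = 7(-2t + 4), so 7 | c(j+1).
So the property holds for j+1, and by induction 7 | c(m) for all m ≥ 1.

7 | c(m)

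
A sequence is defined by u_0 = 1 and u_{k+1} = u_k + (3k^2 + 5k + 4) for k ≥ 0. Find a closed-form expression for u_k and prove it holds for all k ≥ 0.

Claim: u_k = k^3 + k^2 + 2k + 1.

Base case: u_0 = 1, and 0^3 + 0^2 + 2·0 + 1 = 1.
Assume u_j = j^3 + j^2 + 2j + 1.
Then u_{j+1} = u_j + (3j^2 + 5j + 4) = (j^3 + j^2 + 2j + 1) + (3j^2 + 5j + 4) = j^3 + 4j^2 + 7j + 5,
and (j+1)^3 + (j+1)^2 + 2·(j+1) + 1 = j^3 + 4j^2 + 7j + 5.
By induction, u_k = k^3 + k^2 + 2k + 1 for all k ≥ 0.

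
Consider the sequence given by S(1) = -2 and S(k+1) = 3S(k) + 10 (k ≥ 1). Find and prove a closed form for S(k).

Claim: S(k) = 3^k − 5.

Base case: S(1) = -2, and 3^1 − 5 = 3 − 5 = -2.
Assume S(j) = 3^j − 5 for some j ≥ 1.
Then S(j+1) = 3S(j) + 10 = 3·(3^j − 5) + 10 = 3^{j+1} − 15 + 10 = 3^{j+1} − 5.
Hence S(k) = 3^k − 5 for every k ≥ 1, by induction.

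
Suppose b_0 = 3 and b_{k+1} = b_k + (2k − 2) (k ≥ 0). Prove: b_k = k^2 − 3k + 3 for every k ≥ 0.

Base case: b_0 = 3, and 0^2 − 3·0 + 3 = 3.
Assume b_m = m^2 − 3m + 3.
Then b_{m+1} = b_m + (2m − 2) = (m^2 − 3m + 3) + (2m − 2) = m^2 − m + 1,
and (m+1)^2 − 3·(m+1) + 3 = m^2 − m + 1.
By induction, b_k = k^2 − 3k + 3 for all k ≥ 0.

b_k = k^2 − 3k + 3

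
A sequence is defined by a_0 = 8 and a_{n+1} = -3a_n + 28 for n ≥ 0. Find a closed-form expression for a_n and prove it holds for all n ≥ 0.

Claim: a_n = (-3)^n + 7.

Base case: a_0 = 8, and (-3)^0 + 7 = 1 + 7 = 8.
Assume a_j = (-3)^j + 7 for some j ≥ 0.
Then a_{j+1} = -3a_j + 28 = -3·((-3)^j + 7) + 28 = -3·(-3)^j − 21 + 28 = (-3)^{j+1} + 7.
By induction, a_n = (-3)^n + 7 for all n ≥ 0.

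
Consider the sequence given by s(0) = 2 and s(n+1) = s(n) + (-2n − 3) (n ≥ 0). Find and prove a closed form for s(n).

Claim: s(n) = -n^2 − 2n + 2.

Base case: s(0) = 2, and -0^2 − 2·0 + 2 = 2.
Assume s(j) = -j^2 − 2j + 2.
Then s(j+1) = s(j) + (-2j − 3) = (-j^2 − 2j + 2) + (-2j − 3) = -j^2 − 4j − 1,
and -(j+1)^2 − 2·(j+1) + 2 = -j^2 − 4j − 1.
By induction, s(n) = -n^2 − 2n + 2 for all n ≥ 0.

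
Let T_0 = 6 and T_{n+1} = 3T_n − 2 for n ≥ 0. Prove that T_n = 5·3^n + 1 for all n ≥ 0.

Base case: T_0 = 6, and 5·3^0 + 1 = 5 + 1 = 6.
Assume T_m = 5·3^m + 1 for some m ≥ 0.
Then T_{m+1} = 3T_m − 2 = 3·(5·3^m + 1) − 2 = 15·3^m + 3 − 2 = 5·3^{m+1} + 1.
By induction, T_n = 5·3^n + 1 for all n ≥ 0.

T_n = 5·3^n + 1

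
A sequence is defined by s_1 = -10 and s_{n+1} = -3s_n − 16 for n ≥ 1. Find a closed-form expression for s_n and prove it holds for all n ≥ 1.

Claim: s_n = 2·(-3)^n − 4.

Base case: s_1 = -10, and 2·(-3)^1 − 4 = -6 − 4 = -10.
Assume s_j = 2·(-3)^j − 4 for some j ≥ 1.
Then s_{j+1} = -3s_j − 16 = -3·(2·(-3)^j − 4) − 16 = -6·(-3)^j + 12 − 16 = 2·(-3)^{j+1} − 4.
So the formula holds for j+1, and by induction s_n = 2·(-3)^n − 4 for all n ≥ 1.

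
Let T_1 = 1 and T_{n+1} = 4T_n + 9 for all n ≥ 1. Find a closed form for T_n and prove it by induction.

Claim: T_n = 4^n − 3.

Base case: T_1 = 1, and 4^1 − 3 = 4 − 3 = 1.
Assume T_m = 4^m − 3 for some m ≥ 1.
Then T_{m+1} = 4T_m + 9 = 4·(4^m − 3) + 9 = 4^{m+1} − 12 + 9 = 4^{m+1} − 3.
This completes the inductive step, so T_n = 4^n − 3 for all n ≥ 1.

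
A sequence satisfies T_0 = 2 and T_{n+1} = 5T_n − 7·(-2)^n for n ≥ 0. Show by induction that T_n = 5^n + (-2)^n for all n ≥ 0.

Base case: T_0 = 2, and 5^0 + (-2)^0 = 1 + 1 = 2.
Assume T_m = 5^m + (-2)^m for some m ≥ 0.
Then T_{m+1} = 5T_m − 7·(-2)^m = 5·(5^m + (-2)^m) − 7·(-2)^m = 5^{m+1} + 5·(-2)^m − 7·(-2)^m = 5^{m+1} − 2·(-2)^m = 5^{m+1} + (-2)^{m+1}.
This completes the inductive step, so T_n = 5^n + (-2)^n for all n ≥ 0.

T_n = 5^n + (-2)^n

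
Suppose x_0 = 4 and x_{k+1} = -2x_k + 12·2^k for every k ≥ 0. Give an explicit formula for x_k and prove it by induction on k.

Claim: x_k = (-2)^k + 3·2^k.

Base case: x_0 = 4, and (-2)^0 + 3·2^0 = 1 + 3 = 4.
Assume x_j = (-2)^j + 3·2^j for some j ≥ 0.
Then x_{j+1} = -2x_j + 12·2^j = -2·((-2)^j + 3·2^j) + 12·2^j = (-2)^{j+1} − 6·2^j + 12·2^j = (-2)^{j+1} + 6·2^j = (-2)^{j+1} + 3·2^{j+1}.
By induction, x_k = (-2)^k + 3·2^k for all k ≥ 0.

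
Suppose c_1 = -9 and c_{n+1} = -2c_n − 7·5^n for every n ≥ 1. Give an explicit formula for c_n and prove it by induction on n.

Claim: c_n = 2·(-2)^n − 5^n.

Base case: c_1 = -9, and 2·(-2)^1 − 5^1 = -4 − 5 = -9.
Assume c_j = 2·(-2)^j − 5^j for some j ≥ 1.
Then c_{j+1} = -2c_j − 7·5^j = -2·(2·(-2)^j − 5^j) − 7·5^j = 2·(-2)^{j+1} + 2·5^j − 7·5^j = 2·(-2)^{j+1} − 5·5^j = 2·(-2)^{j+1} − 5^{j+1}.
So the formula holds for j+1, and by induction c_n = 2·(-2)^n − 5^n for all n ≥ 1.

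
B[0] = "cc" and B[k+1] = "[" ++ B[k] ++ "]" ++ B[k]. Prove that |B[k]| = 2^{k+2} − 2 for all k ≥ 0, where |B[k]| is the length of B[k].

Base case: |B[0]| = 2, and 2^{0+2} − 2 = 2.
Assume |B[j]| = 2^{j+2} − 2.
Then |B[j+1]| = 1 + |B[j]| + 1 + |B[j]| = 2|B[j]| + 2 = 2(2^{j+2} − 2) + 2 = 2^{j+3} − 4 + 2 = 2^{j+3} − 2.
So the formula holds for j+1, and by induction |B[k]| = 2^{k+2} − 2 for all k ≥ 0.

|B[k]| = 2^{k+2} − 2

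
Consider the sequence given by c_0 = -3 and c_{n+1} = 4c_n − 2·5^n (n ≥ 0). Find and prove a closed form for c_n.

Claim: c_n = -4^n − 2·5^n.

Base case: c_0 = -3, and -4^0 − 2·5^0 = -1 − 2 = -3.
Assume c_j = -4^j − 2·5^j for some j ≥ 0.
Then c_{j+1} = 4c_j − 2·5^j = 4·(-4^j − 2·5^j) − 2·5^j = -4^{j+1} − 8·5^j − 2·5^j = -4^{j+1} − 10·5^j = -4^{j+1} − 2·5^{j+1}.
So the formula holds for j+1, and by induction c_n = -4^n − 2·5^n for all n ≥ 0.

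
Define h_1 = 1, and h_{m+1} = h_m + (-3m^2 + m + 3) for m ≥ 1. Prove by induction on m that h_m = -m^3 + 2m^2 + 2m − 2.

Base case: h_1 = 1, and -1^3 + 2·1^2 + 2·1 − 2 = 1.
Assume h_j = -j^3 + 2j^2 + 2j − 2.
Then h_{j+1} = h_j + (-3j^2 + j + 3) = (-j^3 + 2j^2 + 2j − 2) + (-3j^2 + j + 3) = -j^3 − j^2 + 3j + 1,
and -(j+1)^3 + 2·(j+1)^2 + 2·(j+1) − 2 = -j^3 − j^2 + 3j + 1.
By induction, h_m = -m^3 + 2m^2 + 2m − 2 for all m ≥ 1.

h_m = -m^3 + 2m^2 + 2m − 2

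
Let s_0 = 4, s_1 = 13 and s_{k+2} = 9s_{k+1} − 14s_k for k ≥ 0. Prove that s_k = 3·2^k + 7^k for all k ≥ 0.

Base cases: s_0 = 4 and 3·2^0 + 7^0 = 4; s_1 = 13 and 3·2^1 + 7^1 = 13.
Assume s_j = 3·2^j + 7^j for all 0 ≤ j ≤ r, where r ≥ 1.
Then s_{r+1} = 9s_r − 14s_{r−1} = 9·(3·2^r + 7^r) − 14·(3·2^{r−1} + 7^{r−1}) = 3·(9·2 − 14)2^{r−1} + (9·7 − 14)7^{r−1} = 12·2^{r−1} + 49·7^{r−1} = 3·2^{r+1} + 7^{r+1}.
By strong induction, s_k = 3·2^k + 7^k for all k ≥ 0.

s_k = 3·2^k + 7^k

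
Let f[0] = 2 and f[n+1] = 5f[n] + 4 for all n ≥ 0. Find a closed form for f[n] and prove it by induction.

Claim: f[n] = 3·5^n − 1.

Base case: f[0] = 2, and 3·5^0 − 1 = 3 − 1 = 2.
Assume f[j] = 3·5^j − 1 for some j ≥ 0.
Then f[j+1] = 5f[j] + 4 = 5·(3·5^j − 1) + 4 = 15·5^j − 5 + 4 = 3·5^{j+1} − 1.
Hence f[n] = 3·5^n − 1 for every n ≥ 0, by induction.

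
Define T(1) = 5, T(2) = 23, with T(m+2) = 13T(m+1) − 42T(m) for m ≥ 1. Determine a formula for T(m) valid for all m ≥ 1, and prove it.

Claim: T(m) = 2·6^m − 7^m.

Base cases: T(1) = 5 and 2·6^1 − 7^1 = 5; T(2) = 23 and 2·6^2 − 7^2 = 23.
Assume T(j) = 2·6^j − 7^j for all 1 ≤ j ≤ r, where r ≥ 2.
Then T(r+1) = 13T(r) − 42T(r−1) = 13·(2·6^r − 7^r) − 42·(2·6^{r−1} − 7^{r−1}) = 2·(13·6 − 42)6^{r−1} − (13·7 − 42)7^{r−1} = 72·6^{r−1} − 49·7^{r−1} = 2·6^{r+1} − 7^{r+1}.
So the formula holds for r+1, and by strong induction T(m) = 2·6^m − 7^m for all m ≥ 1.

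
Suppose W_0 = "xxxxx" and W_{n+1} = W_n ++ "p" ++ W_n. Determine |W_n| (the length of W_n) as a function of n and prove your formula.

Claim: |W_n| = 6·2^n − 1.

Base case: |W_0| = 5, and 6·2^0 − 1 = 5.
Assume |W_r| = 6·2^r − 1.
Then |W_{r+1}| = |W_r| + 1 + |W_r| = 2|W_r| + 1 = 2(6·2^r − 1) + 1 = 6·2^{r+1} − 2 + 1 = 6·2^{r+1} − 1.
By induction, |W_n| = 6·2^n − 1 for all n ≥ 0.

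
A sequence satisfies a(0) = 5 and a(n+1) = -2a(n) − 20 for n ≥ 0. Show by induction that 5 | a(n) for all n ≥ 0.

Base case: a(0) = 5 = 5·1, so 5 | a(0).
Assume 5 | a(k), so a(k) = 5t for some integer t.
Then a(k+1) = -2a(k) − 20 = -2·(5t) − 20 = 5(-2t − 4), so 5 | a(k+1).
By induction, 5 | a(n) for all n ≥ 0.

5 | a(n)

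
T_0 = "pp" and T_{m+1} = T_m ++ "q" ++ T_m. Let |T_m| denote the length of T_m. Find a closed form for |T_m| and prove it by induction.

Claim: |T_m| = 3·2^m − 1.

Base case: |T_0| = 2, and 3·2^0 − 1 = 2.
Assume |T_j| = 3·2^j − 1.
Then |T_{j+1}| = |T_j| + 1 + |T_j| = 2|T_j| + 1 = 2(3·2^j − 1) + 1 = 3·2^{j+1} − 2 + 1 = 3·2^{j+1} − 1.
So the formula holds for j+1, and by induction |T_m| = 3·2^m − 1 for all m ≥ 0.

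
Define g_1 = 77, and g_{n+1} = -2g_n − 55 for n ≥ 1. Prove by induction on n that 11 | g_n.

Base case: g_1 = 77 = 11·7, so 11 | g_1.
Assume 11 | g_r, so g_r = 11t for some integer t.
Then g_{r+1} = -2g_r − 55 = -2·(11t) − 55 = 11(-2t − 5), so 11 | g_{r+1}.
Hence 11 | g_n for every n ≥ 1, by induction.

11 | g_n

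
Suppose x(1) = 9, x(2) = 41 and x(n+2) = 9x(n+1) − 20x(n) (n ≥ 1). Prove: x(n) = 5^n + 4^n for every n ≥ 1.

Base cases: x(1) = 9 and 5^1 + 4^1 = 9; x(2) = 41 and 5^2 + 4^2 = 41.
Assume x(j) = 5^j + 4^j for all 1 ≤ j ≤ k, where k ≥ 2.
Then x(k+1) = 9x(k) − 20x(k−1) = 9·(5^k + 4^k) − 20·(5^{k−1} + 4^{k−1}) = (9·5 − 20)5^{k−1} + (9·4 − 20)4^{k−1} = 25·5^{k−1} + 16·4^{k−1} = 5^{k+1} + 4^{k+1}.
So the formula holds for k+1, and by strong induction x(n) = 5^n + 4^n for all n ≥ 1.

x(n) = 5^n + 4^n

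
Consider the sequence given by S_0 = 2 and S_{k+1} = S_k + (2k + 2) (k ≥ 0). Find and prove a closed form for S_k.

Claim: S_k = k^2 + k + 2.

Base case: S_0 = 2, and 0^2 + 0 + 2 = 2.
Assume S_j = j^2 + j + 2.
Then S_{j+1} = S_j + (2j + 2) = (j^2 + j + 2) + (2j + 2) = j^2 + 3j + 4,
and (j+1)^2 + (j+1) + 2 = j^2 + 3j + 4.
By induction, S_k = k^2 + k + 2 for all k ≥ 0.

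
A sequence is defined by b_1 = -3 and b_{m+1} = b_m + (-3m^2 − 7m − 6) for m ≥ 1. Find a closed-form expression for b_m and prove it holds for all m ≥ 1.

Claim: b_m = -m^3 − 2m^2 − 3m + 3.

Base case: b_1 = -3, and -1^3 − 2·1^2 − 3·1 + 3 = -3.
Assume b_k = -k^3 − 2k^2 − 3k + 3.
Then b_{k+1} = b_k + (-3k^2 − 7k − 6) = (-k^3 − 2k^2 − 3k + 3) + (-3k^2 − 7k − 6) = -k^3 − 5k^2 − 10k − 3,
and -(k+1)^3 − 2·(k+1)^2 − 3·(k+1) + 3 = -k^3 − 5k^2 − 10k − 3.
By induction, b_m = -m^3 − 2m^2 − 3m + 3 for all m ≥ 1.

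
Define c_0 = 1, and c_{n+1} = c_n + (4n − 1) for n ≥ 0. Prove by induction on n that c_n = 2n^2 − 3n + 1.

Base case: c_0 = 1, and 2·0^2 − 3·0 + 1 = 1.
Assume c_k = 2k^2 − 3k + 1.
Then c_{k+1} = c_k + (4k − 1) = (2k^2 − 3k + 1) + (4k − 1) = 2k^2 + k,
and 2·(k+1)^2 − 3·(k+1) + 1 = 2k^2 + k.
Hence c_n = 2n^2 − 3n + 1 for every n ≥ 0, by induction.

c_n = 2n^2 − 3n + 1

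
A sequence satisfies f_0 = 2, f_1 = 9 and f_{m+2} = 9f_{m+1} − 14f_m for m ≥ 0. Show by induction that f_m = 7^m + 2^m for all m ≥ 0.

Base cases: f_0 = 2 and 7^0 + 2^0 = 2; f_1 = 9 and 7^1 + 2^1 = 9.
Assume f_i = 7^i + 2^i for all 0 ≤ i ≤ j, where j ≥ 1.
Then f_{j+1} = 9f_j − 14f_{j−1} = 9·(7^j + 2^j) − 14·(7^{j−1} + 2^{j−1}) = (9·7 − 14)7^{j−1} + (9·2 − 14)2^{j−1} = 49·7^{j−1} + 4·2^{j−1} = 7^{j+1} + 2^{j+1}.
By strong induction, f_m = 7^m + 2^m for all m ≥ 0.

f_m = 7^m + 2^m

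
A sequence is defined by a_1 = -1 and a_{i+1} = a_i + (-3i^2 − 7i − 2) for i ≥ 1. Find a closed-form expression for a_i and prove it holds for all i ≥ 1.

Claim: a_i = -i^3 − 2i^2 + i + 1.

Base case: a_1 = -1, and -1^3 − 2·1^2 + 1 + 1 = -1.
Assume a_j = -j^3 − 2j^2 + j + 1.
Then a_{j+1} = a_j + (-3j^2 − 7j − 2) = (-j^3 − 2j^2 + j + 1) + (-3j^2 − 7j − 2) = -j^3 − 5j^2 − 6j − 1,
and -(j+1)^3 − 2·(j+1)^2 + (j+1) + 1 = -j^3 − 5j^2 − 6j − 1.
By induction, a_i = -i^3 − 2i^2 + i + 1 for all i ≥ 1.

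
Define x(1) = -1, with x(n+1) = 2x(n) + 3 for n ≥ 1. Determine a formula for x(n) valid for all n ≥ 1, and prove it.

Claim: x(n) = 2^n − 3.

Base case: x(1) = -1, and 2^1 − 3 = 2 − 3 = -1.
Assume x(r) = 2^r − 3 for some r ≥ 1.
Then x(r+1) = 2x(r) + 3 = 2·(2^r − 3) + 3 = 2^{r+1} − 6 + 3 = 2^{r+1} − 3.
By induction, x(n) = 2^n − 3 for all n ≥ 1.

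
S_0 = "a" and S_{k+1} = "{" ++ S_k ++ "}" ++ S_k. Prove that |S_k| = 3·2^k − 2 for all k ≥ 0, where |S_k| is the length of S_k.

Base case: |S_0| = 1, and 3·2^0 − 2 = 1.
Assume |S_j| = 3·2^j − 2.
Then |S_{j+1}| = 1 + |S_j| + 1 + |S_j| = 2|S_j| + 2 = 2(3·2^j − 2) + 2 = 3·2^{j+1} − 4 + 2 = 3·2^{j+1} − 2.
By induction, |S_k| = 3·2^k − 2 for all k ≥ 0.

|S_k| = 3·2^k − 2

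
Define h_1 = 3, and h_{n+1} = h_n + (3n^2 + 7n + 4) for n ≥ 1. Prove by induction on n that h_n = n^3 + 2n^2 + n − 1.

Base case: h_1 = 3, and 1^3 + 2·1^2 + 1 − 1 = 3.
Assume h_r = r^3 + 2r^2 + r − 1.
Then h_{r+1} = h_r + (3r^2 + 7r + 4) = (r^3 + 2r^2 + r − 1) + (3r^2 + 7r + 4) = r^3 + 5r^2 + 8r + 3,
and (r+1)^3 + 2·(r+1)^2 + (r+1) − 1 = r^3 + 5r^2 + 8r + 3.
This completes the inductive step, so h_n = n^3 + 2n^2 + n − 1 for all n ≥ 1.

h_n = n^3 + 2n^2 + n − 1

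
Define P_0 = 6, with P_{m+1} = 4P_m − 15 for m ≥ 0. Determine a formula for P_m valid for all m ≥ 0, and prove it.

Claim: P_m = 4^m + 5.

Base case: P_0 = 6, and 4^0 + 5 = 1 + 5 = 6.
Assume P_k = 4^k + 5 for some k ≥ 0.
Then P_{k+1} = 4P_k − 15 = 4·(4^k + 5) − 15 = 4^{k+1} + 20 − 15 = 4^{k+1} + 5.
Hence P_m = 4^m + 5 for every m ≥ 0, by induction.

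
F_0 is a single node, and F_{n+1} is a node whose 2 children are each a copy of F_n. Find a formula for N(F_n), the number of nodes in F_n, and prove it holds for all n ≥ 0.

Claim: N(F_n) = 2^{n+1} − 1.

Base case: N(F_0) = 1, and 2^{0+1} − 1 = 1.
Assume N(F_j) = 2^{j+1} − 1.
Then N(F_{j+1}) = 1 + 2N(F_j) = 1 + 2(2^{j+1} − 1) = 2^{j+2} − 2 + 1 = 2^{j+2} − 1.
By induction, N(F_n) = 2^{n+1} − 1 for all n ≥ 0.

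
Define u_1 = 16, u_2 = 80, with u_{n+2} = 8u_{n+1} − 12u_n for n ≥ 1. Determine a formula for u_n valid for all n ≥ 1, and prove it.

Claim: u_n = 2·2^n + 2·6^n.

Base cases: u_1 = 16 and 2·2^1 + 2·6^1 = 16; u_2 = 80 and 2·2^2 + 2·6^2 = 80.
Assume u_j = 2·2^j + 2·6^j for all 1 ≤ j ≤ r, where r ≥ 2.
Then u_{r+1} = 8u_r − 12u_{r−1} = 8·(2·2^r + 2·6^r) − 12·(2·2^{r−1} + 2·6^{r−1}) = 2·(8·2 − 12)2^{r−1} + 2·(8·6 − 12)6^{r−1} = 8·2^{r−1} + 72·6^{r−1} = 2·2^{r+1} + 2·6^{r+1}.
This completes the inductive step, so u_n = 2·2^n + 2·6^n for all n ≥ 1.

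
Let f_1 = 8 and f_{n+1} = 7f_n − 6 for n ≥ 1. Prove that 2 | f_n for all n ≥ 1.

Base case: f_1 = 8 = 2·4, so 2 | f_1.
Assume 2 | f_j, so f_j = 2t for some integer t.
Then f_{j+1} = 7f_j − 6 = 7·(2t) − 6 = 2(7t − 3), so 2 | f_{j+1}.
By induction, 2 | f_n for all n ≥ 1.

2 | f_n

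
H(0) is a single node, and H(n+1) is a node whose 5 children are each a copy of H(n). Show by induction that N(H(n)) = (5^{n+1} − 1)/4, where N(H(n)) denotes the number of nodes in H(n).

Base case: N(H(0)) = 1, and (5^{0+1} − 1)/4 = 1.
Assume N(H(j)) = (5^{j+1} − 1)/4.
Then N(H(j+1)) = 1 + 5N(H(j)) = 1 + 5·(5^{j+1} − 1)/4 = 1 + (5^{j+2} − 5)/4 = (4 + 5^{j+2} − 5)/4 = (5^{j+2} − 1)/4.
So the formula holds for j+1, and by induction N(H(n)) = (5^{n+1} − 1)/4 for all n ≥ 0.

N(H(n)) = (5^{n+1} − 1)/4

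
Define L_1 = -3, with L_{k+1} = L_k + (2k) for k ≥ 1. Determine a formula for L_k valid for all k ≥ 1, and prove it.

Claim: L_k = k^2 − k − 3.

Base case: L_1 = -3, and 1^2 − 1 − 3 = -3.
Assume L_r = r^2 − r − 3.
Then L_{r+1} = L_r + (2r) = (r^2 − r − 3) + (2r) = r^2 + r − 3,
and (r+1)^2 − (r+1) − 3 = r^2 + r − 3.
This completes the inductive step, so L_k = k^2 − k − 3 for all k ≥ 1.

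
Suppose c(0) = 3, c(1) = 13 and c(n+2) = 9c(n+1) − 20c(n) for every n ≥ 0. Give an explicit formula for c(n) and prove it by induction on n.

Claim: c(n) = 5^n + 2·4^n.

Base cases: c(0) = 3 and 5^0 + 2·4^0 = 3; c(1) = 13 and 5^1 + 2·4^1 = 13.
Assume c(i) = 5^i + 2·4^i for all 0 ≤ i ≤ j, where j ≥ 1.
Then c(j+1) = 9c(j) − 20c(j−1) = 9·(5^j + 2·4^j) − 20·(5^{j−1} + 2·4^{j−1}) = (9·5 − 20)5^{j−1} + 2·(9·4 − 20)4^{j−1} = 25·5^{j−1} + 32·4^{j−1} = 5^{j+1} + 2·4^{j+1}.
Hence c(n) = 5^n + 2·4^n for every n ≥ 0, by strong induction.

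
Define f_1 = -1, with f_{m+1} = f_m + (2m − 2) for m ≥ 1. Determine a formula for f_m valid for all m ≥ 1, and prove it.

Claim: f_m = m^2 − 3m + 1.

Base case: f_1 = -1, and 1^2 − 3·1 + 1 = -1.
Assume f_k = k^2 − 3k + 1.
Then f_{k+1} = f_k + (2k − 2) = (k^2 − 3k + 1) + (2k − 2) = k^2 − k − 1,
and (k+1)^2 − 3·(k+1) + 1 = k^2 − k − 1.
This completes the inductive step, so f_m = m^2 − 3m + 1 for all m ≥ 1.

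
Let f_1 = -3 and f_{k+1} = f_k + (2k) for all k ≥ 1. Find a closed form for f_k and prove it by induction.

Claim: f_k = k^2 − k − 3.

Base case: f_1 = -3, and 1^2 − 1 − 3 = -3.
Assume f_r = r^2 − r − 3.
Then f_{r+1} = f_r + (2r) = (r^2 − r − 3) + (2r) = r^2 + r − 3,
and (r+1)^2 − (r+1) − 3 = r^2 + r − 3.
Hence f_k = k^2 − k − 3 for every k ≥ 1, by induction.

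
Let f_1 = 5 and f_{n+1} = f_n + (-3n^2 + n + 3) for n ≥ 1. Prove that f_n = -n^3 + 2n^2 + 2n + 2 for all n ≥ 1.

Base case: f_1 = 5, and -1^3 + 2·1^2 + 2·1 + 2 = 5.
Assume f_j = -j^3 + 2j^2 + 2j + 2.
Then f_{j+1} = f_j + (-3j^2 + j + 3) = (-j^3 + 2j^2 + 2j + 2) + (-3j^2 + j + 3) = -j^3 − j^2 + 3j + 5,
and -(j+1)^3 + 2·(j+1)^2 + 2·(j+1) + 2 = -j^3 − j^2 + 3j + 5.
By induction, f_n = -n^3 + 2n^2 + 2n + 2 for all n ≥ 1.

f_n = -n^3 + 2n^2 + 2n + 2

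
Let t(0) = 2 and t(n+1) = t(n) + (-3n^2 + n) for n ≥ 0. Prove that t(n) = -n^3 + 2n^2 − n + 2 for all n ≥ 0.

Base case: t(0) = 2, and -0^3 + 2·0^2 − 0 + 2 = 2.
Assume t(m) = -m^3 + 2m^2 − m + 2.
Then t(m+1) = t(m) + (-3m^2 + m) = (-m^3 + 2m^2 − m + 2) + (-3m^2 + m) = -m^3 − m^2 + 2,
and -(m+1)^3 + 2·(m+1)^2 − (m+1) + 2 = -m^3 − m^2 + 2.
Hence t(n) = -n^3 + 2n^2 − n + 2 for every n ≥ 0, by induction.

t(n) = -n^3 + 2n^2 − n + 2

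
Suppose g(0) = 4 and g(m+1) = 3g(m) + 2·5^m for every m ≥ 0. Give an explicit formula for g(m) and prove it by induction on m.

Claim: g(m) = 3·3^m + 5^m.

Base case: g(0) = 4, and 3·3^0 + 5^0 = 3 + 1 = 4.
Assume g(j) = 3·3^j + 5^j for some j ≥ 0.
Then g(j+1) = 3g(j) + 2·5^j = 3·(3·3^j + 5^j) + 2·5^j = 3·3^{j+1} + 3·5^j + 2·5^j = 3·3^{j+1} + 5·5^j = 3·3^{j+1} + 5^{j+1}.
By induction, g(m) = 3·3^m + 5^m for all m ≥ 0.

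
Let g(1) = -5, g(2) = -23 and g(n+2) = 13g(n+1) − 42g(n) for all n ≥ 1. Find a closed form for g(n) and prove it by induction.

Claim: g(n) = 7^n − 2·6^n.

Base cases: g(1) = -5 and 7^1 − 2·6^1 = -5; g(2) = -23 and 7^2 − 2·6^2 = -23.
Assume g(j) = 7^j − 2·6^j for all 1 ≤ j ≤ r, where r ≥ 2.
Then g(r+1) = 13g(r) − 42g(r−1) = 13·(7^r − 2·6^r) − 42·(7^{r−1} − 2·6^{r−1}) = (13·7 − 42)7^{r−1} − 2·(13·6 − 42)6^{r−1} = 49·7^{r−1} − 72·6^{r−1} = 7^{r+1} − 2·6^{r+1}.
Hence g(n) = 7^n − 2·6^n for every n ≥ 1, by strong induction.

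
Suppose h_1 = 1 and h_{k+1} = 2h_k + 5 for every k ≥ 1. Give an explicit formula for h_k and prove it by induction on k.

Claim: h_k = 3·2^k − 5.

Base case: h_1 = 1, and 3·2^1 − 5 = 6 − 5 = 1.
Assume h_r = 3·2^r − 5 for some r ≥ 1.
Then h_{r+1} = 2h_r + 5 = 2·(3·2^r − 5) + 5 = 6·2^r − 10 + 5 = 3·2^{r+1} − 5.
By induction, h_k = 3·2^k − 5 for all k ≥ 1.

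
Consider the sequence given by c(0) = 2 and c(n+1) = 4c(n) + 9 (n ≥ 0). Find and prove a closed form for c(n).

Claim: c(n) = 5·4^n − 3.

Base case: c(0) = 2, and 5·4^0 − 3 = 5 − 3 = 2.
Assume c(j) = 5·4^j − 3 for some j ≥ 0.
Then c(j+1) = 4c(j) + 9 = 4·(5·4^j − 3) + 9 = 20·4^j − 12 + 9 = 5·4^{j+1} − 3.
Hence c(n) = 5·4^n − 3 for every n ≥ 0, by induction.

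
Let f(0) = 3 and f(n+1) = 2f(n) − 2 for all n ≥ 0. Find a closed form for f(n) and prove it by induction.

Claim: f(n) = 2^n + 2.

Base case: f(0) = 3, and 2^0 + 2 = 1 + 2 = 3.
Assume f(k) = 2^k + 2 for some k ≥ 0.
Then f(k+1) = 2f(k) − 2 = 2·(2^k + 2) − 2 = 2^{k+1} + 4 − 2 = 2^{k+1} + 2.
So the formula holds for k+1, and by induction f(n) = 2^n + 2 for all n ≥ 0.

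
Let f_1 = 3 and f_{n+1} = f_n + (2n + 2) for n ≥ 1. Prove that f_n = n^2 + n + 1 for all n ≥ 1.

Base case: f_1 = 3, and 1^2 + 1 + 1 = 3.
Assume f_k = k^2 + k + 1.
Then f_{k+1} = f_k + (2k + 2) = (k^2 + k + 1) + (2k + 2) = k^2 + 3k + 3,
and (k+1)^2 + (k+1) + 1 = k^2 + 3k + 3.
This completes the inductive step, so f_n = n^2 + n + 1 for all n ≥ 1.

f_n = n^2 + n + 1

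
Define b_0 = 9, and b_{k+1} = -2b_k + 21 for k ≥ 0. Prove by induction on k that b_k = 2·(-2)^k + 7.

Base case: b_0 = 9, and 2·(-2)^0 + 7 = 2 + 7 = 9.
Assume b_j = 2·(-2)^j + 7 for some j ≥ 0.
Then b_{j+1} = -2b_j + 21 = -2·(2·(-2)^j + 7) + 21 = -4·(-2)^j − 14 + 21 = 2·(-2)^{j+1} + 7.
This completes the inductive step, so b_k = 2·(-2)^k + 7 for all k ≥ 0.

b_k = 2·(-2)^k + 7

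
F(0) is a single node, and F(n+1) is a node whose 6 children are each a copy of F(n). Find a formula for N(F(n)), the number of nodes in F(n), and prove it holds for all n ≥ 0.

Claim: N(F(n)) = (6^{n+1} − 1)/5.

Base case: N(F(0)) = 1, and (6^{0+1} − 1)/5 = 1.
Assume N(F(j)) = (6^{j+1} − 1)/5.
Then N(F(j+1)) = 1 + 6N(F(j)) = 1 + 6·(6^{j+1} − 1)/5 = 1 + (6^{j+2} − 6)/5 = (5 + 6^{j+2} − 6)/5 = (6^{j+2} − 1)/5.
So the formula holds for j+1, and by induction N(F(n)) = (6^{n+1} − 1)/5 for all n ≥ 0.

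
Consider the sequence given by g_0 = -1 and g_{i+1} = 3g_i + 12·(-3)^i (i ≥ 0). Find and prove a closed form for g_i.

Claim: g_i = 3^i − 2·(-3)^i.

Base case: g_0 = -1, and 3^0 − 2·(-3)^0 = 1 − 2 = -1.
Assume g_r = 3^r − 2·(-3)^r for some r ≥ 0.
Then g_{r+1} = 3g_r + 12·(-3)^r = 3·(3^r − 2·(-3)^r) + 12·(-3)^r = 3^{r+1} − 6·(-3)^r + 12·(-3)^r = 3^{r+1} + 6·(-3)^r = 3^{r+1} − 2·(-3)^{r+1}.
By induction, g_i = 3^i − 2·(-3)^i for all i ≥ 0.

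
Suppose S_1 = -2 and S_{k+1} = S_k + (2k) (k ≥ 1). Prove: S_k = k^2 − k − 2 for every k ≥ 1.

Base case: S_1 = -2, and 1^2 − 1 − 2 = -2.
Assume S_r = r^2 − r − 2.
Then S_{r+1} = S_r + (2r) = (r^2 − r − 2) + (2r) = r^2 + r − 2,
and (r+1)^2 − (r+1) − 2 = r^2 + r − 2.
By induction, S_k = k^2 − k − 2 for all k ≥ 1.

S_k = k^2 − k − 2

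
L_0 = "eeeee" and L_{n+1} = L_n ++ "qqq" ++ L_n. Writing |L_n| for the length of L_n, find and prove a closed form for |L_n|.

Claim: |L_n| = 2^{n+3} − 3.

Base case: |L_0| = 5, and 2^{0+3} − 3 = 5.
Assume |L_r| = 2^{r+3} − 3.
Then |L_{r+1}| = |L_r| + 3 + |L_r| = 2|L_r| + 3 = 2(2^{r+3} − 3) + 3 = 2^{r+1+3} − 6 + 3 = 2^{r+1+3} − 3.
So the formula holds for r+1, and by induction |L_n| = 2^{n+3} − 3 for all n ≥ 0.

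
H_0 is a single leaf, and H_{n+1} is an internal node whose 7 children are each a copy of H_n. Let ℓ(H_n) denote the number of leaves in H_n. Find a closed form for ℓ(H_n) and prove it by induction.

Claim: ℓ(H_n) = 7^n.

Base case: ℓ(H_0) = 1, and 7^0 = 1.
Assume ℓ(H_j) = 7^j.
Then ℓ(H_{j+1}) = 7·ℓ(H_j) = 7·7^j = 7^{j+1}.
Hence ℓ(H_n) = 7^n for every n ≥ 0, by induction.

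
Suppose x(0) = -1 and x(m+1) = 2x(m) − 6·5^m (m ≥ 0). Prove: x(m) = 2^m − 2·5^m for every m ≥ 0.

Base case: x(0) = -1, and 2^0 − 2·5^0 = 1 − 2 = -1.
Assume x(r) = 2^r − 2·5^r for some r ≥ 0.
Then x(r+1) = 2x(r) − 6·5^r = 2·(2^r − 2·5^r) − 6·5^r = 2^{r+1} − 4·5^r − 6·5^r = 2^{r+1} − 10·5^r = 2^{r+1} − 2·5^{r+1}.
Hence x(m) = 2^m − 2·5^m for every m ≥ 0, by induction.

x(m) = 2^m − 2·5^m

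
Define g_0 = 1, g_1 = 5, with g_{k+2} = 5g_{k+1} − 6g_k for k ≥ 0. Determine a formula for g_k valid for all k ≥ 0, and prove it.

Claim: g_k = 3·3^k − 2·2^k.

Base cases: g_0 = 1 and 3·3^0 − 2·2^0 = 1; g_1 = 5 and 3·3^1 − 2·2^1 = 5.
Assume g_j = 3·3^j − 2·2^j for all 0 ≤ j ≤ m, where m ≥ 1.
Then g_{m+1} = 5g_m − 6g_{m−1} = 5·(3·3^m − 2·2^m) − 6·(3·3^{m−1} − 2·2^{m−1}) = 3·(5·3 − 6)3^{m−1} − 2·(5·2 − 6)2^{m−1} = 27·3^{m−1} − 8·2^{m−1} = 3·3^{m+1} − 2·2^{m+1}.
By strong induction, g_k = 3·3^k − 2·2^k for all k ≥ 0.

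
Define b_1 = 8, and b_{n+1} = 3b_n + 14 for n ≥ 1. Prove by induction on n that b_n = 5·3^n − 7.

Base case: b_1 = 8, and 5·3^1 − 7 = 15 − 7 = 8.
Assume b_m = 5·3^m − 7 for some m ≥ 1.
Then b_{m+1} = 3b_m + 14 = 3·(5·3^m − 7) + 14 = 15·3^m − 21 + 14 = 5·3^{m+1} − 7.
So the formula holds for m+1, and by induction b_n = 5·3^n − 7 for all n ≥ 1.

b_n = 5·3^n − 7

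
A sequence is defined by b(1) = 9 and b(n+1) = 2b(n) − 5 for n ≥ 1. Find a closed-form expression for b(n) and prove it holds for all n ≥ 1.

Claim: b(n) = 2^{n+1} + 5.

Base case: b(1) = 9, and 2^{1+1} + 5 = 4 + 5 = 9.
Assume b(j) = 2^{j+1} + 5 for some j ≥ 1.
Then b(j+1) = 2b(j) − 5 = 2·(2^{j+1} + 5) − 5 = 2^{j+2} + 10 − 5 = 2^{j+2} + 5.
Hence b(n) = 2^{n+1} + 5 for every n ≥ 1, by induction.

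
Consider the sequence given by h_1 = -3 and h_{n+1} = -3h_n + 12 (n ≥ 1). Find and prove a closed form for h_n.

Claim: h_n = 2·(-3)^n + 3.

Base case: h_1 = -3, and 2·(-3)^1 + 3 = -6 + 3 = -3.
Assume h_m = 2·(-3)^m + 3 for some m ≥ 1.
Then h_{m+1} = -3h_m + 12 = -3·(2·(-3)^m + 3) + 12 = -6·(-3)^m − 9 + 12 = 2·(-3)^{m+1} + 3.
This completes the inductive step, so h_n = 2·(-3)^n + 3 for all n ≥ 1.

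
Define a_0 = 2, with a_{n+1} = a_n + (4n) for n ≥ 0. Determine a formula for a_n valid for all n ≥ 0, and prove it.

Claim: a_n = 2n^2 − 2n + 2.

Base case: a_0 = 2, and 2·0^2 − 2·0 + 2 = 2.
Assume a_j = 2j^2 − 2j + 2.
Then a_{j+1} = a_j + (4j) = (2j^2 − 2j + 2) + (4j) = 2j^2 + 2j + 2,
and 2·(j+1)^2 − 2·(j+1) + 2 = 2j^2 + 2j + 2.
This completes the inductive step, so a_n = 2n^2 − 2n + 2 for all n ≥ 0.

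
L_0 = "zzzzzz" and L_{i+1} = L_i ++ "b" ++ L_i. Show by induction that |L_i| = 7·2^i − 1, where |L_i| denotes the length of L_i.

Base case: |L_0| = 6, and 7·2^0 − 1 = 6.
Assume |L_r| = 7·2^r − 1.
Then |L_{r+1}| = |L_r| + 1 + |L_r| = 2|L_r| + 1 = 2(7·2^r − 1) + 1 = 7·2^{r+1} − 2 + 1 = 7·2^{r+1} − 1.
So the formula holds for r+1, and by induction |L_i| = 7·2^i − 1 for all i ≥ 0.

|L_i| = 7·2^i − 1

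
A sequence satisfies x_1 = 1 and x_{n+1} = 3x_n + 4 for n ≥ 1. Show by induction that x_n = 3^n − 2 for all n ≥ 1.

Base case: x_1 = 1, and 3^1 − 2 = 3 − 2 = 1.
Assume x_k = 3^k − 2 for some k ≥ 1.
Then x_{k+1} = 3x_k + 4 = 3·(3^k − 2) + 4 = 3^{k+1} − 6 + 4 = 3^{k+1} − 2.
Hence x_n = 3^n − 2 for every n ≥ 1, by induction.

x_n = 3^n − 2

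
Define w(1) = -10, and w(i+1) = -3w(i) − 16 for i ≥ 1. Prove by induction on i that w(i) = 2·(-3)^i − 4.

Base case: w(1) = -10, and 2·(-3)^1 − 4 = -6 − 4 = -10.
Assume w(j) = 2·(-3)^j − 4 for some j ≥ 1.
Then w(j+1) = -3w(j) − 16 = -3·(2·(-3)^j − 4) − 16 = -6·(-3)^j + 12 − 16 = 2·(-3)^{j+1} − 4.
This completes the inductive step, so w(i) = 2·(-3)^i − 4 for all i ≥ 1.

w(i) = 2·(-3)^i − 4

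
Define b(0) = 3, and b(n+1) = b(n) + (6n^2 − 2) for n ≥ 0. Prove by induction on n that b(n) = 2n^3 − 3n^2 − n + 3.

Base case: b(0) = 3, and 2·0^3 − 3·0^2 − 0 + 3 = 3.
Assume b(j) = 2j^3 − 3j^2 − j + 3.
Then b(j+1) = b(j) + (6j^2 − 2) = (2j^3 − 3j^2 − j + 3) + (6j^2 − 2) = 2j^3 + 3j^2 − j + 1,
and 2·(j+1)^3 − 3·(j+1)^2 − (j+1) + 3 = 2j^3 + 3j^2 − j + 1.
Hence b(n) = 2n^3 − 3n^2 − n + 3 for every n ≥ 0, by induction.

b(n) = 2n^3 − 3n^2 − n + 3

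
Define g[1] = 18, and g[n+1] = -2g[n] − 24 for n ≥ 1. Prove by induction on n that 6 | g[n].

Base case: g[1] = 18 = 6·3, so 6 | g[1].
Assume 6 | g[j], so g[j] = 6t for some integer t.
Then g[j+1] = -2g[j] − 24 = -2·(6t) − 24 = 6(-2t − 4), so 6 | g[j+1].
This completes the inductive step, so 6 | g[n] for all n ≥ 1.

6 | g[n]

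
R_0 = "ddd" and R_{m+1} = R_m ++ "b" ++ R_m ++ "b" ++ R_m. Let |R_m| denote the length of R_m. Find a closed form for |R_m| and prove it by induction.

Claim: |R_m| = 4·3^m − 1.

Base case: |R_0| = 3, and 4·3^0 − 1 = 3.
Assume |R_r| = 4·3^r − 1.
Then |R_{r+1}| = 3|R_r| + 2 = 3(4·3^r − 1) + 2 = 4·3^{r+1} − 3 + 2 = 4·3^{r+1} − 1.
So the formula holds for r+1, and by induction |R_m| = 4·3^m − 1 for all m ≥ 0.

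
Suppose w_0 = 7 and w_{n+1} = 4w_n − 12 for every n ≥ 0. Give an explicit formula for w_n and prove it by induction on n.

Claim: w_n = 3·4^n + 4.

Base case: w_0 = 7, and 3·4^0 + 4 = 3 + 4 = 7.
Assume w_j = 3·4^j + 4 for some j ≥ 0.
Then w_{j+1} = 4w_j − 12 = 4·(3·4^j + 4) − 12 = 12·4^j + 16 − 12 = 3·4^{j+1} + 4.
So the formula holds for j+1, and by induction w_n = 3·4^n + 4 for all n ≥ 0.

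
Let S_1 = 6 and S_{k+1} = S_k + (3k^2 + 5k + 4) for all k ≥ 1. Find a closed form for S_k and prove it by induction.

Claim: S_k = k^3 + k^2 + 2k + 2.

Base case: S_1 = 6, and 1^3 + 1^2 + 2·1 + 2 = 6.
Assume S_j = j^3 + j^2 + 2j + 2.
Then S_{j+1} = S_j + (3j^2 + 5j + 4) = (j^3 + j^2 + 2j + 2) + (3j^2 + 5j + 4) = j^3 + 4j^2 + 7j + 6,
and (j+1)^3 + (j+1)^2 + 2·(j+1) + 2 = j^3 + 4j^2 + 7j + 6.
By induction, S_k = k^3 + k^2 + 2k + 2 for all k ≥ 1.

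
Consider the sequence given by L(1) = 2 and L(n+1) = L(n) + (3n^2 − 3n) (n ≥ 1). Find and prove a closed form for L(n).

Claim: L(n) = n^3 − 3n^2 + 2n + 2.

Base case: L(1) = 2, and 1^3 − 3·1^2 + 2·1 + 2 = 2.
Assume L(j) = j^3 − 3j^2 + 2j + 2.
Then L(j+1) = L(j) + (3j^2 − 3j) = (j^3 − 3j^2 + 2j + 2) + (3j^2 − 3j) = j^3 − j + 2,
and (j+1)^3 − 3·(j+1)^2 + 2·(j+1) + 2 = j^3 − j + 2.
This completes the inductive step, so L(n) = n^3 − 3n^2 + 2n + 2 for all n ≥ 1.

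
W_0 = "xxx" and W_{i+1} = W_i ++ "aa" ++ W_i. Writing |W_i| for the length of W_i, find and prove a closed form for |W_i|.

Claim: |W_i| = 5·2^i − 2.

Base case: |W_0| = 3, and 5·2^0 − 2 = 3.
Assume |W_j| = 5·2^j − 2.
Then |W_{j+1}| = |W_j| + 2 + |W_j| = 2|W_j| + 2 = 2(5·2^j − 2) + 2 = 5·2^{j+1} − 4 + 2 = 5·2^{j+1} − 2.
This completes the inductive step, so |W_i| = 5·2^i − 2 for all i ≥ 0.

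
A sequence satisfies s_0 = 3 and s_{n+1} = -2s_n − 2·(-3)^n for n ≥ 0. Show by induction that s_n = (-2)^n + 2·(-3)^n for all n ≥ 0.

Base case: s_0 = 3, and (-2)^0 + 2·(-3)^0 = 1 + 2 = 3.
Assume s_k = (-2)^k + 2·(-3)^k for some k ≥ 0.
Then s_{k+1} = -2s_k − 2·(-3)^k = -2·((-2)^k + 2·(-3)^k) − 2·(-3)^k = (-2)^{k+1} − 4·(-3)^k − 2·(-3)^k = (-2)^{k+1} − 6·(-3)^k = (-2)^{k+1} + 2·(-3)^{k+1}.
This completes the inductive step, so s_n = (-2)^n + 2·(-3)^n for all n ≥ 0.

s_n = (-2)^n + 2·(-3)^n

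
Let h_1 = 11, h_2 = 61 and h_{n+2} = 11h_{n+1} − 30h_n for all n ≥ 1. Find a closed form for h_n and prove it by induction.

Claim: h_n = 6^n + 5^n.

Base cases: h_1 = 11 and 6^1 + 5^1 = 11; h_2 = 61 and 6^2 + 5^2 = 61.
Assume h_j = 6^j + 5^j for all 1 ≤ j ≤ k, where k ≥ 2.
Then h_{k+1} = 11h_k − 30h_{k−1} = 11·(6^k + 5^k) − 30·(6^{k−1} + 5^{k−1}) = (11·6 − 30)6^{k−1} + (11·5 − 30)5^{k−1} = 36·6^{k−1} + 25·5^{k−1} = 6^{k+1} + 5^{k+1}.
By strong induction, h_n = 6^n + 5^n for all n ≥ 1.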